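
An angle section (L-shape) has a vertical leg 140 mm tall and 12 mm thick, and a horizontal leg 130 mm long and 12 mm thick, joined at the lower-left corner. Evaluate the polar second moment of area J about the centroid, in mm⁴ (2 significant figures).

J ≈ 1.1 × 10⁷ mm⁴

Decompose the section into non-overlapping parts with the origin at the bottom-left of its bounding rectangle.
Vertical leg: 12 × 140, A = 1 680 mm², y = 70 mm, Ī = 2 744 000 mm⁴.
Horizontal leg (remainder): 118 × 12, A = 1 416 mm², y = 6 mm, Ī = 16 992 mm⁴.
Centroid: ȳ = ΣA·y / ΣA = 40.73 mm.
Transfer each piece to the centroidal x-axis using Ī + A·d² with d = y − 40.73:
  vertical leg: d = 29.27 mm → contributes +4 183 441 mm⁴
  horizontal leg (remainder): d = -34.73 mm → contributes +1 724 803 mm⁴
Total I = 5 908 244 mm⁴.
For the y-axis: x̄ = 35.73 mm.
Repeating about the centroidal y-axis gives I_y = 4 909 564 mm⁴.
Polar second moment: J = I_x + I_y = 10 817 808 mm⁴.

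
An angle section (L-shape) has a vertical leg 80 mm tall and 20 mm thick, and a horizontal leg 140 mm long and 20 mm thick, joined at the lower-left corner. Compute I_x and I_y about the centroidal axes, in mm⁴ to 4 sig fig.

Split into non-overlapping primitives; take the origin at the lower-left of the bounding box.
Vertical leg: 20 × 80, A = 1 600 mm², y = 40 mm, Ī = 853 333 mm⁴.
Horizontal leg (remainder): 120 × 20, A = 2 400 mm², y = 10 mm, Ī = 80 000 mm⁴.
Centroid: ȳ = ΣA·y / ΣA = 22 mm.
Transfer each piece to the centroidal x-axis using Ī + A·d² with d = y − 22:
  vertical leg: d = 18 mm → contributes +1 371 733 mm⁴
  horizontal leg (remainder): d = -12 mm → contributes +425 600 mm⁴
Total I = 1 797 333 mm⁴.
For the y-axis: x̄ = 52 mm.
Repeating about the centroidal y-axis gives I_y = 7 637 333 mm⁴.

I_x ≈ 1.797 × 10⁶ mm⁴, I_y ≈ 7.637 × 10⁶ mm⁴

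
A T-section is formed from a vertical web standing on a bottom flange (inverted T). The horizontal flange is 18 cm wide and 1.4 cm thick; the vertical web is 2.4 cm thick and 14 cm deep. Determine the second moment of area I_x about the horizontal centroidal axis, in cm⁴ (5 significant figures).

I_x ≈ 1406.7 cm⁴

Treat the section as a set of non-overlapping primitives; coordinates are from the bounding-box lower-left.
Flange: 18 × 1.4, A = 25.2 cm², y = 0.7 cm, Ī = 4.116 cm⁴.
Web: 2.4 × 14, A = 33.6 cm², y = 8.4 cm, Ī = 548.8 cm⁴.
Centroid: ȳ = ΣA·y / ΣA = 5.1 cm.
Transfer each piece to the horizontal centroidal axis using Ī + A·d² with d = y − 5.1:
  flange: d = -4.4 cm → contributes +491.988 cm⁴
  web: d = 3.3 cm → contributes +914.704 cm⁴
Total I = 1406.692 cm⁴.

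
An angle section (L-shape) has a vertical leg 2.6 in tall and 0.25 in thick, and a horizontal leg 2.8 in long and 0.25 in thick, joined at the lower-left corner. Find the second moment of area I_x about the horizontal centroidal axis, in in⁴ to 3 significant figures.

I_x ≈ 0.814 in⁴

Break the section into simple shapes (no overlaps), measuring from the bottom-left corner of the bounding box.
Vertical leg: 0.25 × 2.6, A = 0.65 in², y = 1.3 in, Ī = 0.36617 in⁴.
Horizontal leg (remainder): 2.55 × 0.25, A = 0.6375 in², y = 0.125 in, Ī = 0.0033203 in⁴.
Centroid: ȳ = ΣA·y / ΣA = 0.7182 in.
Transfer each piece to the horizontal centroidal axis using Ī + A·d² with d = y − 0.7182:
  vertical leg: d = 0.5818 in → contributes +0.58618 in⁴
  horizontal leg (remainder): d = -0.5932 in → contributes +0.22765 in⁴
Total I = 0.81383 in⁴.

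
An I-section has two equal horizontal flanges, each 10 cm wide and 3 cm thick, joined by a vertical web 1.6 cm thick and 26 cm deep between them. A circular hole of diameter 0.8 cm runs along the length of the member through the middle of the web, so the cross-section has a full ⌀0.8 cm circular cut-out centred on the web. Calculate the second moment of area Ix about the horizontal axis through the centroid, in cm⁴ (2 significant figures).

Treat the section as a set of non-overlapping primitives; coordinates are from the bounding-box lower-left.
Bottom flange: 10 × 3, A = 30 cm², y = 1.5 cm, Ī = 22.5 cm⁴.
Web: 1.6 × 26, A = 41.6 cm², y = 16 cm, Ī = 2 343 cm⁴.
Top flange: 10 × 3, A = 30 cm², y = 30.5 cm, Ī = 22.5 cm⁴.
Hole (subtracted): ⌀0.8, A = 0.5027 cm², y = 16 cm, Ī = 0.02011 cm⁴.
By symmetry the centroid is at mid-height, ȳ = 16 cm.
Transfer each piece to the horizontal axis through the centroid using Ī + A·d² with d = y − 16:
  bottom flange: d = -14.5 cm → contributes +6 330 cm⁴
  web: d = 0 cm → contributes +2 343 cm⁴
  top flange: d = 14.5 cm → contributes +6 330 cm⁴
  hole: d = 0 cm → contributes −0.02011 cm⁴
Total I = 15 003 cm⁴.

Ix ≈ 1.5 × 10⁴ cm⁴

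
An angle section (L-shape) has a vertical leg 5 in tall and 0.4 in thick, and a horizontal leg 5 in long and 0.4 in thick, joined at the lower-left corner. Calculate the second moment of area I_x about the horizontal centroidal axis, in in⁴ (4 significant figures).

Break the section into simple shapes (no overlaps), measuring from the bottom-left corner of the bounding box.
Vertical leg: 0.4 × 5, A = 2 in², y = 2.5 in, Ī = 4.16667 in⁴.
Horizontal leg (remainder): 4.6 × 0.4, A = 1.84 in², y = 0.2 in, Ī = 0.0245333 in⁴.
Centroid: ȳ = ΣA·y / ΣA = 1.39792 in.
Transfer each piece to the horizontal centroidal axis using Ī + A·d² with d = y − 1.39792:
  vertical leg: d = 1.10208 in → contributes +6.59584 in⁴
  horizontal leg (remainder): d = -1.19792 in → contributes +2.66494 in⁴
Total I = 9.26078 in⁴.

I_x ≈ 9.261 in⁴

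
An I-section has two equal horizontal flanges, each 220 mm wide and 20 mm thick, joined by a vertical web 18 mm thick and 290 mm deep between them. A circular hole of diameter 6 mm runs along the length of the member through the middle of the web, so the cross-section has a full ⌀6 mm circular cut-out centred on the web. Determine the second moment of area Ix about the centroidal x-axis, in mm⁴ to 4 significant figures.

Ix ≈ 2.483 × 10⁸ mm⁴

Break the section into simple shapes (no overlaps), measuring from the bottom-left corner of the bounding box.
Bottom flange: 220 × 20, A = 4 400 mm², y = 10 mm, Ī = 146 667 mm⁴.
Web: 18 × 290, A = 5 220 mm², y = 165 mm, Ī = 36 583 500 mm⁴.
Top flange: 220 × 20, A = 4 400 mm², y = 320 mm, Ī = 146 667 mm⁴.
Hole (subtracted): ⌀6, A = 28.2743 mm², y = 165 mm, Ī = 63.6173 mm⁴.
By symmetry the centroid is at mid-height, ȳ = 165 mm.
Transfer each piece to the centroidal x-axis using Ī + A·d² with d = y − 165:
  bottom flange: d = -155 mm → contributes +105 856 667 mm⁴
  web: d = 0 mm → contributes +36 583 500 mm⁴
  top flange: d = 155 mm → contributes +105 856 667 mm⁴
  hole: d = 0 mm → contributes −63.6173 mm⁴
Total I = 248 296 770 mm⁴.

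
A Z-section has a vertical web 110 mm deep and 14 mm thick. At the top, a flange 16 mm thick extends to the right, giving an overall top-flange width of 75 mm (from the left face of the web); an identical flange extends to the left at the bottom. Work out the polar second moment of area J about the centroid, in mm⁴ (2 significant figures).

Split into non-overlapping primitives; take the origin at the lower-left of the bounding box.
Web: 14 × 110, A = 1 540 mm², y = 55 mm, Ī = 1 552 833 mm⁴.
Top flange (beyond web): 61 × 16, A = 976 mm², y = 102 mm, Ī = 20 821 mm⁴.
Bottom flange (beyond web): 61 × 16, A = 976 mm², y = 8 mm, Ī = 20 821 mm⁴.
Centroid: ȳ = ΣA·y / ΣA = 55 mm.
Transfer each piece to the centroidal x-axis using Ī + A·d² with d = y − 55:
  web: d = 0 mm → contributes +1 552 833 mm⁴
  top flange (beyond web): d = 47 mm → contributes +2 176 805 mm⁴
  bottom flange (beyond web): d = -47 mm → contributes +2 176 805 mm⁴
Total I = 5 906 444 mm⁴.
For the y-axis: x̄ = 68 mm.
Repeating about the centroidal y-axis gives I_y = 3 375 436 mm⁴.
Polar second moment: J = I_x + I_y = 9 281 880 mm⁴.

J ≈ 9.3 × 10⁶ mm⁴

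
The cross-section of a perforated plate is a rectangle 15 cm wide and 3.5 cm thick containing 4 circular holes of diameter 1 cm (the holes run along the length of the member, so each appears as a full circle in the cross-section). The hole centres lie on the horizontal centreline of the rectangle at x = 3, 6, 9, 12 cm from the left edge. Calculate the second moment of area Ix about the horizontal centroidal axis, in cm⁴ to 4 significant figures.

Ix ≈ 53.40 cm⁴

Treat the section as a set of non-overlapping primitives; coordinates are from the bounding-box lower-left.
Plate: 15 × 3.5, A = 52.5 cm², y = 1.75 cm, Ī = 53.5938 cm⁴.
Hole 1 (subtracted): ⌀1, A = 0.785398 cm², y = 1.75 cm, Ī = 0.0490874 cm⁴.
Hole 2 (subtracted): ⌀1, A = 0.785398 cm², y = 1.75 cm, Ī = 0.0490874 cm⁴.
Hole 3 (subtracted): ⌀1, A = 0.785398 cm², y = 1.75 cm, Ī = 0.0490874 cm⁴.
Hole 4 (subtracted): ⌀1, A = 0.785398 cm², y = 1.75 cm, Ī = 0.0490874 cm⁴.
By symmetry the centroid is at mid-height, ȳ = 1.75 cm.
All pieces are centred on the horizontal centroidal axis, so I = ΣĪ (holes subtracted) = 53.3974 cm⁴.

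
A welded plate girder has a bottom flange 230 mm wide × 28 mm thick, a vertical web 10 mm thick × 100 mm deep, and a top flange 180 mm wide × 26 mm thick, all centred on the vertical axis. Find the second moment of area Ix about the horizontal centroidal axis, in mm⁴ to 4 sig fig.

Ix ≈ 4.534 × 10⁷ mm⁴

Decompose the section into non-overlapping parts with the origin at the bottom-left of its bounding rectangle.
Bottom plate: 230 × 28, A = 6 440 mm², y = 14 mm, Ī = 420 747 mm⁴.
Web plate: 10 × 100, A = 1 000 mm², y = 78 mm, Ī = 833 333 mm⁴.
Top plate: 180 × 26, A = 4 680 mm², y = 141 mm, Ī = 263 640 mm⁴.
Centroid: ȳ = ΣA·y / ΣA = 68.3201 mm.
Transfer each piece to the horizontal centroidal axis using Ī + A·d² with d = y − 68.3201:
  bottom plate: d = -54.3201 mm → contributes +19 423 105 mm⁴
  web plate: d = 9.67987 mm → contributes +927 033 mm⁴
  top plate: d = 72.6799 mm → contributes +24 985 100 mm⁴
Total I = 45 335 238 mm⁴.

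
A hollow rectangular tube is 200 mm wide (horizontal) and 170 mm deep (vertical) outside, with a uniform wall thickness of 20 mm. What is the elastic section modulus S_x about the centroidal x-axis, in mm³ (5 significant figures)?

Decompose the section into non-overlapping parts with the origin at the bottom-left of its bounding rectangle.
Outer rectangle: 200 × 170, A = 34 000 mm², y = 85 mm, Ī = 81 883 333 mm⁴.
Inner void (subtracted): 160 × 130, A = 20 800 mm², y = 85 mm, Ī = 29 293 333 mm⁴.
By symmetry the centroid is at mid-height, ȳ = 85 mm.
All pieces are centred on the centroidal x-axis, so I = ΣĪ (holes subtracted) = 52 590 000 mm⁴.
Extreme fibre distance c = 85 mm; S = I/c = 618705.9 mm³.

S_x ≈ 6.1871 × 10⁵ mm³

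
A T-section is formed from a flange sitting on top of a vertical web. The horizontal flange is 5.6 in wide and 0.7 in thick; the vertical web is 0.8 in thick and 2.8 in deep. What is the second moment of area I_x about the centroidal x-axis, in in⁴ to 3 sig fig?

I_x ≈ 5.99 in⁴

Treat the section as a set of non-overlapping primitives; coordinates are from the bounding-box lower-left.
Flange: 5.6 × 0.7, A = 3.92 in², y = 3.15 in, Ī = 0.16007 in⁴.
Web: 0.8 × 2.8, A = 2.24 in², y = 1.4 in, Ī = 1.4635 in⁴.
Centroid: ȳ = ΣA·y / ΣA = 2.5136 in.
Transfer each piece to the centroidal x-axis using Ī + A·d² with d = y − 2.5136:
  flange: d = 0.63636 in → contributes +1.7475 in⁴
  web: d = -1.1136 in → contributes +4.2415 in⁴
Total I = 5.989 in⁴.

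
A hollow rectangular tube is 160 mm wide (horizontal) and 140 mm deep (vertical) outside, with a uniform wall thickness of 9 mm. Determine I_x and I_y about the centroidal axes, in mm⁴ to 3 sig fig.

Treat the section as a set of non-overlapping primitives; coordinates are from the bounding-box lower-left.
Outer rectangle: 160 × 140, A = 22 400 mm², y = 70 mm, Ī = 36 586 667 mm⁴.
Inner void (subtracted): 142 × 122, A = 17 324 mm², y = 70 mm, Ī = 21 487 535 mm⁴.
By symmetry the centroid is at mid-height, ȳ = 70 mm.
All pieces are centred on the centroidal x-axis, so I = ΣĪ (holes subtracted) = 15 099 132 mm⁴.
Repeating about the centroidal y-axis gives I_y = 18 676 572 mm⁴.

I_x ≈ 1.51 × 10⁷ mm⁴, I_y ≈ 1.87 × 10⁷ mm⁴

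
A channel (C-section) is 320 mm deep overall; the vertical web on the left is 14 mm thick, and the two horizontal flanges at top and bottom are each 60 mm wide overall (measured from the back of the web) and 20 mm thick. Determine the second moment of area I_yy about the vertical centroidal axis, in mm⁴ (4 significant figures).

Decompose the section into non-overlapping parts with the origin at the bottom-left of its bounding rectangle.
Web: 14 × 320, A = 4 480 mm², x = 7 mm, Ī = 73173.3 mm⁴.
Top flange (beyond web): 46 × 20, A = 920 mm², x = 37 mm, Ī = 162 227 mm⁴.
Bottom flange (beyond web): 46 × 20, A = 920 mm², x = 37 mm, Ī = 162 227 mm⁴.
Centroid: x̄ = ΣA·x / ΣA = 15.7342 mm.
Transfer each piece to the vertical centroidal axis using Ī + A·d² with d = x − 15.7342:
  web: d = -8.73418 mm → contributes +414 934 mm⁴
  top flange (beyond web): d = 21.2658 mm → contributes +578 283 mm⁴
  bottom flange (beyond web): d = 21.2658 mm → contributes +578 283 mm⁴
Total I = 1 571 500 mm⁴.

I_yy ≈ 1.572 × 10⁶ mm⁴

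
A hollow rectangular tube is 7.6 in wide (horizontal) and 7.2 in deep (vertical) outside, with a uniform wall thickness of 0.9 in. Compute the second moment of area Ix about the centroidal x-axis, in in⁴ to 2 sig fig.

Break the section into simple shapes (no overlaps), measuring from the bottom-left corner of the bounding box.
Outer rectangle: 7.6 × 7.2, A = 54.72 in², y = 3.6 in, Ī = 236.4 in⁴.
Inner void (subtracted): 5.8 × 5.4, A = 31.32 in², y = 3.6 in, Ī = 76.11 in⁴.
By symmetry the centroid is at mid-height, ȳ = 3.6 in.
All pieces are centred on the centroidal x-axis, so I = ΣĪ (holes subtracted) = 160.3 in⁴.

Ix ≈ 160 in⁴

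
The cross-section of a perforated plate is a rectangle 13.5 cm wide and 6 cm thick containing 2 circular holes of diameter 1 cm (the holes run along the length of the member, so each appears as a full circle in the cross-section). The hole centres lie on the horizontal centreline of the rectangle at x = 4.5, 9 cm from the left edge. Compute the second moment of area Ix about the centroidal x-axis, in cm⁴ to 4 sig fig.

Decompose the section into non-overlapping parts with the origin at the bottom-left of its bounding rectangle.
Plate: 13.5 × 6, A = 81 cm², y = 3 cm, Ī = 243 cm⁴.
Hole 1 (subtracted): ⌀1, A = 0.785398 cm², y = 3 cm, Ī = 0.0490874 cm⁴.
Hole 2 (subtracted): ⌀1, A = 0.785398 cm², y = 3 cm, Ī = 0.0490874 cm⁴.
By symmetry the centroid is at mid-height, ȳ = 3 cm.
All pieces are centred on the centroidal x-axis, so I = ΣĪ (holes subtracted) = 242.902 cm⁴.

Ix ≈ 242.9 cm⁴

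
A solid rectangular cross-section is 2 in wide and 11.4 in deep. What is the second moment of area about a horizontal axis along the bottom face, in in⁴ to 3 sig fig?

I_base ≈ 988 in⁴

The section: 2 × 11.4, A = 22.8 in², y = 5.7 in, Ī = 246.92 in⁴.
Transfer it to the base of the section using Ī + A·d² with d = y − 0:
  the section: d = 5.7 in → contributes +987.7 in⁴
Total I = 987.7 in⁴.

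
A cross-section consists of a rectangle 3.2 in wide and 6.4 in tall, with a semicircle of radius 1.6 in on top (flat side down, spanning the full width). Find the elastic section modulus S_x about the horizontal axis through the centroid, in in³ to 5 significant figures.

S_x ≈ 29.112 in³

Treat the section as a set of non-overlapping primitives; coordinates are from the bounding-box lower-left.
Rectangular body: 3.2 × 6.4, A = 20.48 in², y = 3.2 in, Ī = 69.90507 in⁴.
Semicircular cap: semicircle r = 1.6, A = 4.021239 in², y = 7.079061 in, Ī = 0.7193032 in⁴.
Centroid: ȳ = ΣA·y / ΣA = 3.836647 in.
Transfer each piece to the horizontal axis through the centroid using Ī + A·d² with d = y − 3.836647:
  rectangular body: d = -0.6366466 in → contributes +78.206 in⁴
  semicircular cap: d = 3.242414 in → contributes +42.9956 in⁴
Total I = 121.2016 in⁴.
Extreme fibre distance c = 4.163353 in; S = I/c = 29.11153 in³.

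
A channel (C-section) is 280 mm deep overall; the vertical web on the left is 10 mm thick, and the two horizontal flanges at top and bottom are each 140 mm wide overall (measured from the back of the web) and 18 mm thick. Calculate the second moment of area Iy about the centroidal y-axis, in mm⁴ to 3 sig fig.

Iy ≈ 1.52 × 10⁷ mm⁴

Split into non-overlapping primitives; take the origin at the lower-left of the bounding box.
Web: 10 × 280, A = 2 800 mm², x = 5 mm, Ī = 23 333 mm⁴.
Top flange (beyond web): 130 × 18, A = 2 340 mm², x = 75 mm, Ī = 3 295 500 mm⁴.
Bottom flange (beyond web): 130 × 18, A = 2 340 mm², x = 75 mm, Ī = 3 295 500 mm⁴.
Centroid: x̄ = ΣA·x / ΣA = 48.797 mm.
Transfer each piece to the centroidal y-axis using Ī + A·d² with d = x − 48.797:
  web: d = -43.797 mm → contributes +5 394 178 mm⁴
  top flange (beyond web): d = 26.203 mm → contributes +4 902 163 mm⁴
  bottom flange (beyond web): d = 26.203 mm → contributes +4 902 163 mm⁴
Total I = 15 198 504 mm⁴.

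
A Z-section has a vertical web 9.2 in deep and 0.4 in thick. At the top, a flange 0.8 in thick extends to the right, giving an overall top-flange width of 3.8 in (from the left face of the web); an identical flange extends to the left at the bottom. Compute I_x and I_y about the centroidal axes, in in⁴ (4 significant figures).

Decompose the section into non-overlapping parts with the origin at the bottom-left of its bounding rectangle.
Web: 0.4 × 9.2, A = 3.68 in², y = 4.6 in, Ī = 25.9563 in⁴.
Top flange (beyond web): 3.4 × 0.8, A = 2.72 in², y = 8.8 in, Ī = 0.145067 in⁴.
Bottom flange (beyond web): 3.4 × 0.8, A = 2.72 in², y = 0.4 in, Ī = 0.145067 in⁴.
Centroid: ȳ = ΣA·y / ΣA = 4.6 in.
Transfer each piece to the centroidal x-axis using Ī + A·d² with d = y − 4.6:
  web: d = 0 in → contributes +25.9563 in⁴
  top flange (beyond web): d = 4.2 in → contributes +48.1259 in⁴
  bottom flange (beyond web): d = -4.2 in → contributes +48.1259 in⁴
Total I = 122.208 in⁴.
For the y-axis: x̄ = 3.6 in.
Repeating about the centroidal y-axis gives I_y = 24.928 in⁴.

I_x ≈ 122.2 in⁴, I_y ≈ 24.93 in⁴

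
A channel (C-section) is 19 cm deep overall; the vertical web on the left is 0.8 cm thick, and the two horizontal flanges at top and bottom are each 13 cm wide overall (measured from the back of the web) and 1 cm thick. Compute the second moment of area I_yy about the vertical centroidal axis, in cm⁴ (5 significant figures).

Decompose the section into non-overlapping parts with the origin at the bottom-left of its bounding rectangle.
Web: 0.8 × 19, A = 15.2 cm², x = 0.4 cm, Ī = 0.8106667 cm⁴.
Top flange (beyond web): 12.2 × 1, A = 12.2 cm², x = 6.9 cm, Ī = 151.3207 cm⁴.
Bottom flange (beyond web): 12.2 × 1, A = 12.2 cm², x = 6.9 cm, Ī = 151.3207 cm⁴.
Centroid: x̄ = ΣA·x / ΣA = 4.405051 cm.
Transfer each piece to the vertical centroidal axis using Ī + A·d² with d = x − 4.405051:
  web: d = -4.005051 cm → contributes +244.6252 cm⁴
  top flange (beyond web): d = 2.494949 cm → contributes +227.2629 cm⁴
  bottom flange (beyond web): d = 2.494949 cm → contributes +227.2629 cm⁴
Total I = 699.151 cm⁴.

I_yy ≈ 699.15 cm⁴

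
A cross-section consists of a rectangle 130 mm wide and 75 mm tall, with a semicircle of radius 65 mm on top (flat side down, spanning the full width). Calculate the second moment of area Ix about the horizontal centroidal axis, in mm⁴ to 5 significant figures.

Decompose the section into non-overlapping parts with the origin at the bottom-left of its bounding rectangle.
Rectangular body: 130 × 75, A = 9 750 mm², y = 37.5 mm, Ī = 4 570 313 mm⁴.
Semicircular cap: semicircle r = 65, A = 6636.614 mm², y = 102.5869 mm, Ī = 1 959 230 mm⁴.
Centroid: ȳ = ΣA·y / ΣA = 63.86032 mm.
Transfer each piece to the horizontal centroidal axis using Ī + A·d² with d = y − 63.86032:
  rectangular body: d = -26.36032 mm → contributes +11 345 260 mm⁴
  semicircular cap: d = 38.72654 mm → contributes +11 912 458 mm⁴
Total I = 23 257 718 mm⁴.

Ix ≈ 2.3258 × 10⁷ mm⁴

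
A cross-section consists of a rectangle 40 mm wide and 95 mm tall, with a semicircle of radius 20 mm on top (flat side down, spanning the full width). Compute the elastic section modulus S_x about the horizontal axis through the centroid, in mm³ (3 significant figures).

S_x ≈ 7.67 × 10⁴ mm³

Break the section into simple shapes (no overlaps), measuring from the bottom-left corner of the bounding box.
Rectangular body: 40 × 95, A = 3 800 mm², y = 47.5 mm, Ī = 2 857 917 mm⁴.
Semicircular cap: semicircle r = 20, A = 628.32 mm², y = 103.49 mm, Ī = 17 561 mm⁴.
Centroid: ȳ = ΣA·y / ΣA = 55.444 mm.
Transfer each piece to the horizontal axis through the centroid using Ī + A·d² with d = y − 55.444:
  rectangular body: d = -7.944 mm → contributes +3 097 722 mm⁴
  semicircular cap: d = 48.044 mm → contributes +1 467 880 mm⁴
Total I = 4 565 602 mm⁴.
Extreme fibre distance c = 59.556 mm; S = I/c = 76 661 mm³.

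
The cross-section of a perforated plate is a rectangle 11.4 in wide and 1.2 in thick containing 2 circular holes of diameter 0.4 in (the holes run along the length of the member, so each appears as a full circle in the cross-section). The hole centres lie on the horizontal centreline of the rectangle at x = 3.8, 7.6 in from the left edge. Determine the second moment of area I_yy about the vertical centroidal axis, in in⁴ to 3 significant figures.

I_yy ≈ 147 in⁴

Treat the section as a set of non-overlapping primitives; coordinates are from the bounding-box lower-left.
Plate: 11.4 × 1.2, A = 13.68 in², x = 5.7 in, Ī = 148.15 in⁴.
Hole 1 (subtracted): ⌀0.4, A = 0.12566 in², x = 3.8 in, Ī = 0.0012566 in⁴.
Hole 2 (subtracted): ⌀0.4, A = 0.12566 in², x = 7.6 in, Ī = 0.0012566 in⁴.
By symmetry the centroid is at mid-width, x̄ = 5.7 in.
Transfer each piece to the vertical centroidal axis using Ī + A·d² with d = x − 5.7:
  plate: d = 0 in → contributes +148.15 in⁴
  hole 1: d = -1.9 in → contributes −0.4549 in⁴
  hole 2: d = 1.9 in → contributes −0.4549 in⁴
Total I = 147.24 in⁴.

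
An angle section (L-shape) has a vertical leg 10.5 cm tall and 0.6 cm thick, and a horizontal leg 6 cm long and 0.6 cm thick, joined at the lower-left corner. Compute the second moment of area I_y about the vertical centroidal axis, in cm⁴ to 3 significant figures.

I_y ≈ 27.3 cm⁴

Split into non-overlapping primitives; take the origin at the lower-left of the bounding box.
Vertical leg: 0.6 × 10.5, A = 6.3 cm², x = 0.3 cm, Ī = 0.189 cm⁴.
Horizontal leg (remainder): 5.4 × 0.6, A = 3.24 cm², x = 3.3 cm, Ī = 7.8732 cm⁴.
Centroid: x̄ = ΣA·x / ΣA = 1.3189 cm.
Transfer each piece to the vertical centroidal axis using Ī + A·d² with d = x − 1.3189:
  vertical leg: d = -1.0189 cm → contributes +6.729 cm⁴
  horizontal leg (remainder): d = 1.9811 cm → contributes +20.59 cm⁴
Total I = 27.319 cm⁴.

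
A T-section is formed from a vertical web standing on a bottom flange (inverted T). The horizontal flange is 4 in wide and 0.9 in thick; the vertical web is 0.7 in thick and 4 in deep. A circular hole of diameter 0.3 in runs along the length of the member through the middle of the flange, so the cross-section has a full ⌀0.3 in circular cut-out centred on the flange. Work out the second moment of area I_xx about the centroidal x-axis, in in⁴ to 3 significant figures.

Break the section into simple shapes (no overlaps), measuring from the bottom-left corner of the bounding box.
Flange: 4 × 0.9, A = 3.6 in², y = 0.45 in, Ī = 0.243 in⁴.
Web: 0.7 × 4, A = 2.8 in², y = 2.9 in, Ī = 3.7333 in⁴.
Hole (subtracted): ⌀0.3, A = 0.070686 in², y = 0.45 in, Ī = 0.00039761 in⁴.
Centroid: ȳ = ΣA·y / ΣA = 1.5338 in.
Transfer each piece to the centroidal x-axis using Ī + A·d² with d = y − 1.5338:
  flange: d = -1.0838 in → contributes +4.472 in⁴
  web: d = 1.3662 in → contributes +8.9592 in⁴
  hole: d = -1.0838 in → contributes −0.083434 in⁴
Total I = 13.348 in⁴.

I_xx ≈ 13.3 in⁴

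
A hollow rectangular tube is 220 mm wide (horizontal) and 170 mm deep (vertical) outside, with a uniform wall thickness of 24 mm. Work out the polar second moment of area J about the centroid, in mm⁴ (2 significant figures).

J ≈ 1.6 × 10⁸ mm⁴

Decompose the section into non-overlapping parts with the origin at the bottom-left of its bounding rectangle.
Outer rectangle: 220 × 170, A = 37 400 mm², y = 85 mm, Ī = 90 071 667 mm⁴.
Inner void (subtracted): 172 × 122, A = 20 984 mm², y = 85 mm, Ī = 26 027 155 mm⁴.
By symmetry the centroid is at mid-height, ȳ = 85 mm.
All pieces are centred on the centroidal x-axis, so I = ΣĪ (holes subtracted) = 64 044 512 mm⁴.
Repeating about the centroidal y-axis gives I_y = 99 114 112 mm⁴.
Polar second moment: J = I_x + I_y = 163 158 624 mm⁴.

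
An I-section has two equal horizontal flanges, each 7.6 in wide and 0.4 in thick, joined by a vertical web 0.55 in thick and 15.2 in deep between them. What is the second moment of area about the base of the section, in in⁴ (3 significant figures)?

I_base ≈ 1460 in⁴

Split into non-overlapping primitives; take the origin at the lower-left of the bounding box.
Bottom flange: 7.6 × 0.4, A = 3.04 in², y = 0.2 in, Ī = 0.040533 in⁴.
Web: 0.55 × 15.2, A = 8.36 in², y = 8 in, Ī = 160.96 in⁴.
Top flange: 7.6 × 0.4, A = 3.04 in², y = 15.8 in, Ī = 0.040533 in⁴.
Transfer each piece to the base of the section using Ī + A·d² with d = y − 0:
  bottom flange: d = 0.2 in → contributes +0.16213 in⁴
  web: d = 8 in → contributes +696 in⁴
  top flange: d = 15.8 in → contributes +758.95 in⁴
Total I = 1455.1 in⁴.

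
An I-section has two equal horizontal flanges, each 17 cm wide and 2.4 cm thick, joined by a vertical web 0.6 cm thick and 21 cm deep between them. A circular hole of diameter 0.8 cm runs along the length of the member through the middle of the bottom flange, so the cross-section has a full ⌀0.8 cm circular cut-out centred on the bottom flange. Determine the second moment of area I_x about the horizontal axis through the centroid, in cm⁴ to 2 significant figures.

Decompose the section into non-overlapping parts with the origin at the bottom-left of its bounding rectangle.
Bottom flange: 17 × 2.4, A = 40.8 cm², y = 1.2 cm, Ī = 19.58 cm⁴.
Web: 0.6 × 21, A = 12.6 cm², y = 12.9 cm, Ī = 463.1 cm⁴.
Top flange: 17 × 2.4, A = 40.8 cm², y = 24.6 cm, Ī = 19.58 cm⁴.
Hole (subtracted): ⌀0.8, A = 0.5027 cm², y = 1.2 cm, Ī = 0.02011 cm⁴.
Centroid: ȳ = ΣA·y / ΣA = 12.96 cm.
Transfer each piece to the horizontal axis through the centroid using Ī + A·d² with d = y − 12.96:
  bottom flange: d = -11.76 cm → contributes +5 665 cm⁴
  web: d = -0.06277 cm → contributes +463.1 cm⁴
  top flange: d = 11.64 cm → contributes +5 545 cm⁴
  hole: d = -11.76 cm → contributes −69.57 cm⁴
Total I = 11 603 cm⁴.

I_x ≈ 1.2 × 10⁴ cm⁴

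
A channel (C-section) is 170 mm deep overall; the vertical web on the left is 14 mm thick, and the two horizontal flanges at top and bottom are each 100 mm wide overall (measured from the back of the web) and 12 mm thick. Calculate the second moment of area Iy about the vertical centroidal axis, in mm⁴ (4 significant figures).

Treat the section as a set of non-overlapping primitives; coordinates are from the bounding-box lower-left.
Web: 14 × 170, A = 2 380 mm², x = 7 mm, Ī = 38873.3 mm⁴.
Top flange (beyond web): 86 × 12, A = 1 032 mm², x = 57 mm, Ī = 636 056 mm⁴.
Bottom flange (beyond web): 86 × 12, A = 1 032 mm², x = 57 mm, Ī = 636 056 mm⁴.
Centroid: x̄ = ΣA·x / ΣA = 30.2223 mm.
Transfer each piece to the vertical centroidal axis using Ī + A·d² with d = x − 30.2223:
  web: d = -23.2223 mm → contributes +1 322 351 mm⁴
  top flange (beyond web): d = 26.7777 mm → contributes +1 376 045 mm⁴
  bottom flange (beyond web): d = 26.7777 mm → contributes +1 376 045 mm⁴
Total I = 4 074 442 mm⁴.

Iy ≈ 4.074 × 10⁶ mm⁴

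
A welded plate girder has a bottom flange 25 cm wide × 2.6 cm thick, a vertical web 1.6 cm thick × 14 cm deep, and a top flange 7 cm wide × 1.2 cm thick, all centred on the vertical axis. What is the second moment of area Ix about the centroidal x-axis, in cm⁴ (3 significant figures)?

Decompose the section into non-overlapping parts with the origin at the bottom-left of its bounding rectangle.
Bottom plate: 25 × 2.6, A = 65 cm², y = 1.3 cm, Ī = 36.617 cm⁴.
Web plate: 1.6 × 14, A = 22.4 cm², y = 9.6 cm, Ī = 365.87 cm⁴.
Top plate: 7 × 1.2, A = 8.4 cm², y = 17.2 cm, Ī = 1.008 cm⁴.
Centroid: ȳ = ΣA·y / ΣA = 4.6349 cm.
Transfer each piece to the centroidal x-axis using Ī + A·d² with d = y − 4.6349:
  bottom plate: d = -3.3349 cm → contributes +759.5 cm⁴
  web plate: d = 4.9651 cm → contributes +918.08 cm⁴
  top plate: d = 12.565 cm → contributes +1327.2 cm⁴
Total I = 3004.8 cm⁴.

Ix ≈ 3000 cm⁴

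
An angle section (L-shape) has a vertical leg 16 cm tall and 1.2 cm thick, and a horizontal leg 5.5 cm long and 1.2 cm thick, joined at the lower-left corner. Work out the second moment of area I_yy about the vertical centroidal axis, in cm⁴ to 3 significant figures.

I_yy ≈ 41.0 cm⁴

Decompose the section into non-overlapping parts with the origin at the bottom-left of its bounding rectangle.
Vertical leg: 1.2 × 16, A = 19.2 cm², x = 0.6 cm, Ī = 2.304 cm⁴.
Horizontal leg (remainder): 4.3 × 1.2, A = 5.16 cm², x = 3.35 cm, Ī = 7.9507 cm⁴.
Centroid: x̄ = ΣA·x / ΣA = 1.1825 cm.
Transfer each piece to the vertical centroidal axis using Ī + A·d² with d = x − 1.1825:
  vertical leg: d = -0.58251 cm → contributes +8.819 cm⁴
  horizontal leg (remainder): d = 2.1675 cm → contributes +32.192 cm⁴
Total I = 41.011 cm⁴.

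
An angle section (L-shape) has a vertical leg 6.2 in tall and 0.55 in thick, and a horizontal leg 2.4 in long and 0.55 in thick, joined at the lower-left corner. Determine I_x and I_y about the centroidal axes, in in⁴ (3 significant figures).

Decompose the section into non-overlapping parts with the origin at the bottom-left of its bounding rectangle.
Vertical leg: 0.55 × 6.2, A = 3.41 in², y = 3.1 in, Ī = 10.923 in⁴.
Horizontal leg (remainder): 1.85 × 0.55, A = 1.0175 in², y = 0.275 in, Ī = 0.025649 in⁴.
Centroid: ȳ = ΣA·y / ΣA = 2.4508 in.
Transfer each piece to the centroidal x-axis using Ī + A·d² with d = y − 2.4508:
  vertical leg: d = 0.64922 in → contributes +12.361 in⁴
  horizontal leg (remainder): d = -2.1758 in → contributes +4.8425 in⁴
Total I = 17.203 in⁴.
For the y-axis: x̄ = 0.55078 in.
Repeating about the centroidal y-axis gives I_y = 1.5046 in⁴.

I_x ≈ 17.2 in⁴, I_y ≈ 1.50 in⁴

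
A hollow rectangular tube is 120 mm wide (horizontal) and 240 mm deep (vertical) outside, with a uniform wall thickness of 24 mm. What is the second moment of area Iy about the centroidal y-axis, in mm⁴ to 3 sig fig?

Split into non-overlapping primitives; take the origin at the lower-left of the bounding box.
Outer rectangle: 120 × 240, A = 28 800 mm², x = 60 mm, Ī = 34 560 000 mm⁴.
Inner void (subtracted): 72 × 192, A = 13 824 mm², x = 60 mm, Ī = 5 971 968 mm⁴.
By symmetry the centroid is at mid-width, x̄ = 60 mm.
All pieces are centred on the centroidal y-axis, so I = ΣĪ (holes subtracted) = 28 588 032 mm⁴.

Iy ≈ 2.86 × 10⁷ mm⁴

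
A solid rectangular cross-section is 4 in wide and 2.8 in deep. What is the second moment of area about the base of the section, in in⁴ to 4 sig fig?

The section: 4 × 2.8, A = 11.2 in², y = 1.4 in, Ī = 7.31733 in⁴.
Transfer it to a horizontal axis along the bottom face using Ī + A·d² with d = y − 0:
  the section: d = 1.4 in → contributes +29.2693 in⁴
Total I = 29.2693 in⁴.

I_base ≈ 29.27 in⁴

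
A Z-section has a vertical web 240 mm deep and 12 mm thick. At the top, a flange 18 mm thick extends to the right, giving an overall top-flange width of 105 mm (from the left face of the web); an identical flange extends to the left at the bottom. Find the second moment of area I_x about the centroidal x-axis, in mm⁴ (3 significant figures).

Break the section into simple shapes (no overlaps), measuring from the bottom-left corner of the bounding box.
Web: 12 × 240, A = 2 880 mm², y = 120 mm, Ī = 13 824 000 mm⁴.
Top flange (beyond web): 93 × 18, A = 1 674 mm², y = 231 mm, Ī = 45 198 mm⁴.
Bottom flange (beyond web): 93 × 18, A = 1 674 mm², y = 9 mm, Ī = 45 198 mm⁴.
Centroid: ȳ = ΣA·y / ΣA = 120 mm.
Transfer each piece to the centroidal x-axis using Ī + A·d² with d = y − 120:
  web: d = 0 mm → contributes +13 824 000 mm⁴
  top flange (beyond web): d = 111 mm → contributes +20 670 552 mm⁴
  bottom flange (beyond web): d = -111 mm → contributes +20 670 552 mm⁴
Total I = 55 165 104 mm⁴.

I_x ≈ 5.52 × 10⁷ mm⁴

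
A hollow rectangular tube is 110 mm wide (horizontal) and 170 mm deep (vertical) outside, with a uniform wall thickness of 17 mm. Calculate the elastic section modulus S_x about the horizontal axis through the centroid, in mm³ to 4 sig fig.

Decompose the section into non-overlapping parts with the origin at the bottom-left of its bounding rectangle.
Outer rectangle: 110 × 170, A = 18 700 mm², y = 85 mm, Ī = 45 035 833 mm⁴.
Inner void (subtracted): 76 × 136, A = 10 336 mm², y = 85 mm, Ī = 15 931 221 mm⁴.
By symmetry the centroid is at mid-height, ȳ = 85 mm.
All pieces are centred on the horizontal axis through the centroid, so I = ΣĪ (holes subtracted) = 29 104 612 mm⁴.
Extreme fibre distance c = 85 mm; S = I/c = 342 407 mm³.

S_x ≈ 3.424 × 10⁵ mm³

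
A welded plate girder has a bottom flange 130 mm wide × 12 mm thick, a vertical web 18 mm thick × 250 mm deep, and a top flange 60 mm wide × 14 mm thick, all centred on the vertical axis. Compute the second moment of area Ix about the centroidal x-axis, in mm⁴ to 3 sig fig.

Ix ≈ 6.36 × 10⁷ mm⁴

Decompose the section into non-overlapping parts with the origin at the bottom-left of its bounding rectangle.
Bottom plate: 130 × 12, A = 1 560 mm², y = 6 mm, Ī = 18 720 mm⁴.
Web plate: 18 × 250, A = 4 500 mm², y = 137 mm, Ī = 23 437 500 mm⁴.
Top plate: 60 × 14, A = 840 mm², y = 269 mm, Ī = 13 720 mm⁴.
Centroid: ȳ = ΣA·y / ΣA = 123.45 mm.
Transfer each piece to the centroidal x-axis using Ī + A·d² with d = y − 123.45:
  bottom plate: d = -117.45 mm → contributes +21 538 941 mm⁴
  web plate: d = 13.548 mm → contributes +24 263 446 mm⁴
  top plate: d = 145.55 mm → contributes +17 808 423 mm⁴
Total I = 63 610 809 mm⁴.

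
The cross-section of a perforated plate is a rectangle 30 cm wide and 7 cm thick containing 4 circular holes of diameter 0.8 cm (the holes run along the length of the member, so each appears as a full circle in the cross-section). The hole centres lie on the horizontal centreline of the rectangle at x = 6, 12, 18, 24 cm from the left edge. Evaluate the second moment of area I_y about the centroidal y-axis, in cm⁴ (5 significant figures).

I_y ≈ 1.5659 × 10⁴ cm⁴

Break the section into simple shapes (no overlaps), measuring from the bottom-left corner of the bounding box.
Plate: 30 × 7, A = 210 cm², x = 15 cm, Ī = 15 750 cm⁴.
Hole 1 (subtracted): ⌀0.8, A = 0.5026548 cm², x = 6 cm, Ī = 0.02010619 cm⁴.
Hole 2 (subtracted): ⌀0.8, A = 0.5026548 cm², x = 12 cm, Ī = 0.02010619 cm⁴.
Hole 3 (subtracted): ⌀0.8, A = 0.5026548 cm², x = 18 cm, Ī = 0.02010619 cm⁴.
Hole 4 (subtracted): ⌀0.8, A = 0.5026548 cm², x = 24 cm, Ī = 0.02010619 cm⁴.
By symmetry the centroid is at mid-width, x̄ = 15 cm.
Transfer each piece to the centroidal y-axis using Ī + A·d² with d = x − 15:
  plate: d = 0 cm → contributes +15 750 cm⁴
  hole 1: d = -9 cm → contributes −40.73515 cm⁴
  hole 2: d = -3 cm → contributes −4.544 cm⁴
  hole 3: d = 3 cm → contributes −4.544 cm⁴
  hole 4: d = 9 cm → contributes −40.73515 cm⁴
Total I = 15659.44 cm⁴.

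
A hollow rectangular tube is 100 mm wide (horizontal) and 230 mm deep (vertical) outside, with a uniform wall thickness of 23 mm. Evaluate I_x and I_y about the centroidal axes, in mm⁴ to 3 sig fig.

I_x ≈ 7.34 × 10⁷ mm⁴, I_y ≈ 1.68 × 10⁷ mm⁴

Decompose the section into non-overlapping parts with the origin at the bottom-left of its bounding rectangle.
Outer rectangle: 100 × 230, A = 23 000 mm², y = 115 mm, Ī = 101 391 667 mm⁴.
Inner void (subtracted): 54 × 184, A = 9 936 mm², y = 115 mm, Ī = 28 032 768 mm⁴.
By symmetry the centroid is at mid-height, ȳ = 115 mm.
All pieces are centred on the centroidal x-axis, so I = ΣĪ (holes subtracted) = 73 358 899 mm⁴.
Repeating about the centroidal y-axis gives I_y = 16 752 219 mm⁴.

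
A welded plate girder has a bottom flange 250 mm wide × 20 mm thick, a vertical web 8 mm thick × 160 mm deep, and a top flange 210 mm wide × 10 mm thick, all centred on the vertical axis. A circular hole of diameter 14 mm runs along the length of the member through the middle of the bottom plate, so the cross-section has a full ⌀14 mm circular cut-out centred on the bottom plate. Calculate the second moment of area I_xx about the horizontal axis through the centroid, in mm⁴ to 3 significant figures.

Treat the section as a set of non-overlapping primitives; coordinates are from the bounding-box lower-left.
Bottom plate: 250 × 20, A = 5 000 mm², y = 10 mm, Ī = 166 667 mm⁴.
Web plate: 8 × 160, A = 1 280 mm², y = 100 mm, Ī = 2 730 667 mm⁴.
Top plate: 210 × 10, A = 2 100 mm², y = 185 mm, Ī = 17 500 mm⁴.
Hole (subtracted): ⌀14, A = 153.94 mm², y = 10 mm, Ī = 1885.7 mm⁴.
Centroid: ȳ = ΣA·y / ΣA = 68.679 mm.
Transfer each piece to the horizontal axis through the centroid using Ī + A·d² with d = y − 68.679:
  bottom plate: d = -58.679 mm → contributes +17 382 999 mm⁴
  web plate: d = 31.321 mm → contributes +3 986 325 mm⁴
  top plate: d = 116.32 mm → contributes +28 431 535 mm⁴
  hole: d = -58.679 mm → contributes −531 935 mm⁴
Total I = 49 268 924 mm⁴.

I_xx ≈ 4.93 × 10⁷ mm⁴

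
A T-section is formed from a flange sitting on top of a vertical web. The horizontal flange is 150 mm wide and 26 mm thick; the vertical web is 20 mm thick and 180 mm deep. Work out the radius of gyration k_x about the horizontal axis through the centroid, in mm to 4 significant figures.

Treat the section as a set of non-overlapping primitives; coordinates are from the bounding-box lower-left.
Flange: 150 × 26, A = 3 900 mm², y = 193 mm, Ī = 219 700 mm⁴.
Web: 20 × 180, A = 3 600 mm², y = 90 mm, Ī = 9 720 000 mm⁴.
Centroid: ȳ = ΣA·y / ΣA = 143.56 mm.
Transfer each piece to the horizontal axis through the centroid using Ī + A·d² with d = y − 143.56:
  flange: d = 49.44 mm → contributes +9 752 523 mm⁴
  web: d = -53.56 mm → contributes +20 047 225 mm⁴
Total I = 29 799 748 mm⁴.
Radius of gyration: k = √(I/A) = √(29 799 748 / 7 500) = 63.0341 mm.

k_x ≈ 63.03 mm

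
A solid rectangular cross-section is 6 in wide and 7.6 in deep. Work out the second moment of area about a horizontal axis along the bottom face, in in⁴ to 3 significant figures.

The section: 6 × 7.6, A = 45.6 in², y = 3.8 in, Ī = 219.49 in⁴.
Transfer it to the base of the section using Ī + A·d² with d = y − 0:
  the section: d = 3.8 in → contributes +877.95 in⁴
Total I = 877.95 in⁴.

I_base ≈ 878 in⁴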